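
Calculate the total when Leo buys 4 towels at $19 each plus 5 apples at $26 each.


Cost of towels:
4 x $19 = $76
Cost of apples:
5 x $26 = $130
Add both:
$76 + $130 = $206

$206


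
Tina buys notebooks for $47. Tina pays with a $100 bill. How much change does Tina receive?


Start with the amount paid:
$100
Subtract the price:
$100 - $47 = $53

$53


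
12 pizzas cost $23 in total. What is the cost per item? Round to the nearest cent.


Total cost: $23
Number of items: 12
Unit price: $23 / 12 = $1.9166... ≈ $1.92

$1.92


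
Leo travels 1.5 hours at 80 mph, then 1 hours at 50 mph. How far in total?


Leg 1 distance:
80 x 1.5 = 120 miles
Leg 2 distance:
50 x 1 = 50 miles
Total distance:
120 + 50 = 170 miles

170 miles


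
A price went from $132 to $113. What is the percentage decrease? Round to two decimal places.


Find the absolute change:
|113 - 132| = 19
Divide by original and multiply by 100:
19 / 132 x 100 = 14.3939...% ≈ 14.39%

14.39%


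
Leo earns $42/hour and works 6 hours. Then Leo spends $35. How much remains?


Calculate earnings:
6 x $42 = $252
Subtract spending:
$252 - $35 = $217

$217


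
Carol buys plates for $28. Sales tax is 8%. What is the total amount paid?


Calculate the tax:
8% of $28 = $2.24
Add tax to price:
$28 + $2.24 = $30.24

$30.24


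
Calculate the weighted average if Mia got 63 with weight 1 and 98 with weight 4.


Weighted sum:
1 x 63 + 4 x 98 = 455
Total weight:
1 + 4 = 5
Weighted average:
455 / 5 = 91

91


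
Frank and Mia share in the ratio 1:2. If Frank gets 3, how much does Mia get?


Find the multiplier:
3 / 1 = 3
Apply to Mia's share:
2 x 3 = 6

6


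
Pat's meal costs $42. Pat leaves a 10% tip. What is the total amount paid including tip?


Calculate the tip:
10% of $42 = $4.20
Add tip to meal cost:
$42 + $4.20 = $46.20

$46.20


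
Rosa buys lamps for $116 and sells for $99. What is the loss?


Selling price = $99
Cost price = $116
Loss = cost price - selling price:
Loss = $116 - $99 = $17

$17


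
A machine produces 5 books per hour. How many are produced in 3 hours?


Production rate: 5 books per hour
Time: 3 hours
Total: 5 x 3 = 15 books

15 books


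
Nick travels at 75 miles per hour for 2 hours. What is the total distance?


Use the formula: distance = speed x time
Speed = 75 mph, Time = 2 hours
75 x 2 = 150 miles

150 miles


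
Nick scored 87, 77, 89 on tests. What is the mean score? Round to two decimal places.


Add the scores:
87 + 77 + 89 = 253
Divide by the number of tests:
253 / 3 = 84.3333... ≈ 84.33

84.33


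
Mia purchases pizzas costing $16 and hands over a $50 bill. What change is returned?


Start with the amount paid:
$50
Subtract the price:
$50 - $16 = $34

$34


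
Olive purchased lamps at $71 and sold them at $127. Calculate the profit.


Selling price = $127
Cost price = $71
Profit = selling price - cost price:
Profit = $127 - $71 = $56

$56


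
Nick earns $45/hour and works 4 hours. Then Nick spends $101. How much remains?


Calculate earnings:
4 x $45 = $180
Subtract spending:
$180 - $101 = $79

$79


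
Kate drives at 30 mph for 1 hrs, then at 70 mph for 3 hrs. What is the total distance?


Leg 1 distance:
30 x 1 = 30 miles
Leg 2 distance:
70 x 3 = 210 miles
Total distance:
30 + 210 = 240 miles

240 miles


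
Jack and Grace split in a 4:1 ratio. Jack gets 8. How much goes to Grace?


Find the multiplier:
8 / 4 = 2
Apply to Grace's share:
1 x 2 = 2

2


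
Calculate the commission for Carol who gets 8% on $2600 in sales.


Convert rate to decimal:
8% = 0.08
Multiply by sales:
$2600 x 0.08 = $208

$208


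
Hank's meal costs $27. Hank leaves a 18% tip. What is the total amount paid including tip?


Calculate the tip:
18% of $27 = $4.86
Add tip to meal cost:
$27 + $4.86 = $31.86

$31.86


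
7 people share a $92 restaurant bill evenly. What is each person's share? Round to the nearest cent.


Total bill: $92
Number of people: 7
Each pays: $92 / 7 = $13.1428... ≈ $13.14

$13.14


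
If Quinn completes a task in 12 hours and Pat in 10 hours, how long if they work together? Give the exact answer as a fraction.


Quinn's rate: 1/12 of the job per hour
Pat's rate: 1/10 of the job per hour
Combined rate: 1/12 + 1/10 = 11/60 per hour
Time = 1 / (11/60) = 60/11 hours (≈ 5.45 hours)

60/11 hours


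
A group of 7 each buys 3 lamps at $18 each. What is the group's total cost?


Cost per person:
3 x $18 = $54
Group total:
7 x $54 = $378

$378


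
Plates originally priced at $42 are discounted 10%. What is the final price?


Calculate the discount amount:
10% of $42 = $4.20
Subtract from original:
$42 - $4.20 = $37.80

$37.80


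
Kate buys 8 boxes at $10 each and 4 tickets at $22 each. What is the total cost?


Cost of boxes:
8 x $10 = $80
Cost of tickets:
4 x $22 = $88
Add both:
$80 + $88 = $168

$168


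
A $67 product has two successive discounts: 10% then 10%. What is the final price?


First discount:
10% of $67 = $6.70
Price after first discount:
$67 - $6.70 = $60.30
Second discount:
10% of $60.30 = $6.03
Final price:
$60.30 - $6.03 = $54.27

$54.27


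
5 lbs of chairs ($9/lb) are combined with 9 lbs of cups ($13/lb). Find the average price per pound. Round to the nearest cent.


Cost of chairs:
5 x $9 = $45
Cost of cups:
9 x $13 = $117
Total cost: $45 + $117 = $162
Total weight: 14 lbs
Average: $162 / 14 = $11.5714... ≈ $11.57/lb

$11.57/lb


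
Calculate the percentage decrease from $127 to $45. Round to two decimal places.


Find the absolute change:
|45 - 127| = 82
Divide by original and multiply by 100:
82 / 127 x 100 = 64.5669...% ≈ 64.57%

64.57%


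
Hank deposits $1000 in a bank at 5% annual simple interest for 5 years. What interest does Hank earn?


Use the formula I = P x R x T / 100
P x R x T = 1000 x 5 x 5 = 25000
I = 25000 / 100 = $250

$250


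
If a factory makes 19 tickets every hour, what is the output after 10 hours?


Production rate: 19 tickets per hour
Time: 10 hours
Total: 19 x 10 = 190 tickets

190 tickets


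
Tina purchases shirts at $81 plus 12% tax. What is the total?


Calculate the tax:
12% of $81 = $9.72
Add tax to price:
$81 + $9.72 = $90.72

$90.72


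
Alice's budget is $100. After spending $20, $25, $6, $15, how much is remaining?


Add up expenses:
$20 + $25 + $6 + $15 = $66
Subtract from budget:
$100 - $66 = $34

$34


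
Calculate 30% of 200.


Convert percentage to decimal:
30% = 0.3
Multiply:
200 x 0.3 = 60

60


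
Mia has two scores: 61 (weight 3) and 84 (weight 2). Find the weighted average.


Weighted sum:
3 x 61 + 2 x 84 = 351
Total weight:
3 + 2 = 5
Weighted average:
351 / 5 = 70.2

70.2


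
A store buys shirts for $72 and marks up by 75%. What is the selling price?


Calculate the markup amount:
75% of $72 = $54
Add to cost:
$72 + $54 = $126

$126


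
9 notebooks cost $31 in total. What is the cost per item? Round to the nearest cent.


Total cost: $31
Number of items: 9
Unit price: $31 / 9 = $3.4444... ≈ $3.44

$3.44


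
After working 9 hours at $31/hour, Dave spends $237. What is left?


Calculate earnings:
9 x $31 = $279
Subtract spending:
$279 - $237 = $42

$42


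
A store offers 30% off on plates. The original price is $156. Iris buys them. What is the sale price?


Calculate the discount amount:
30% of $156 = $46.80
Subtract from original:
$156 - $46.80 = $109.20

$109.20


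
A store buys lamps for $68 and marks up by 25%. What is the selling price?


Calculate the markup amount:
25% of $68 = $17
Add to cost:
$68 + $17 = $85

$85


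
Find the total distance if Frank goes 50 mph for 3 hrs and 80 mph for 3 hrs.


Leg 1 distance:
50 x 3 = 150 miles
Leg 2 distance:
80 x 3 = 240 miles
Total distance:
150 + 240 = 390 miles

390 miles


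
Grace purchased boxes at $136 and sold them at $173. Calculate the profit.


Selling price = $173
Cost price = $136
Profit = selling price - cost price:
Profit = $173 - $136 = $37

$37


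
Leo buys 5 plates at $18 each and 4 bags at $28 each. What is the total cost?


Cost of plates:
5 x $18 = $90
Cost of bags:
4 x $28 = $112
Add both:
$90 + $112 = $202

$202


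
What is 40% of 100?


Convert percentage to decimal:
40% = 0.4
Multiply:
100 x 0.4 = 40

40


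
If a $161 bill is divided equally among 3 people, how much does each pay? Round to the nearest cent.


Total bill: $161
Number of people: 3
Each pays: $161 / 3 = $53.6666... ≈ $53.67

$53.67


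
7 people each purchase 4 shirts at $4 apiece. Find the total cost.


Cost per person:
4 x $4 = $16
Group total:
7 x $16 = $112

$112


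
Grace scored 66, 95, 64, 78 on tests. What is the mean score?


Add the scores:
66 + 95 + 64 + 78 = 303
Divide by the number of tests:
303 / 4 = 75.75

75.75


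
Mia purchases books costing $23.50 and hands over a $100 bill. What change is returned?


Start with the amount paid:
$100
Subtract the price:
$100 - $23.50 = $76.50

$76.50


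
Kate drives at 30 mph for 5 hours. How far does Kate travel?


Use the formula: distance = speed x time
Speed = 30 mph, Time = 5 hours
30 x 5 = 150 miles

150 miles


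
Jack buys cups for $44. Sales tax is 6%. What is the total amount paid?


Calculate the tax:
6% of $44 = $2.64
Add tax to price:
$44 + $2.64 = $46.64

$46.64


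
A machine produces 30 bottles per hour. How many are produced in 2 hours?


Production rate: 30 bottles per hour
Time: 2 hours
Total: 30 x 2 = 60 bottles

60 bottles


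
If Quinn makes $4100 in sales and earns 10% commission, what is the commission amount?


Convert rate to decimal:
10% = 0.1
Multiply by sales:
$4100 x 0.1 = $410

$410


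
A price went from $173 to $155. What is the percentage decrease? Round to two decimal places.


Find the absolute change:
|155 - 173| = 18
Divide by original and multiply by 100:
18 / 173 x 100 = 10.4046...% ≈ 10.4%

10.4%


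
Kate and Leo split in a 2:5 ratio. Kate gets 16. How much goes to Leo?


Find the multiplier:
16 / 2 = 8
Apply to Leo's share:
5 x 8 = 40

40


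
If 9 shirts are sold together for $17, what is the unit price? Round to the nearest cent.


Total cost: $17
Number of items: 9
Unit price: $17 / 9 = $1.8888... ≈ $1.89

$1.89


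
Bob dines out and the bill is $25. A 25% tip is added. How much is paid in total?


Calculate the tip:
25% of $25 = $6.25
Add tip to meal cost:
$25 + $6.25 = $31.25

$31.25


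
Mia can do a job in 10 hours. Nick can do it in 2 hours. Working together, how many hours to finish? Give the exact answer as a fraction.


Mia's rate: 1/10 of the job per hour
Nick's rate: 1/2 of the job per hour
Combined rate: 1/10 + 1/2 = 3/5 per hour
Time = 1 / (3/5) = 5/3 hours (≈ 1.67 hours)

5/3 hours


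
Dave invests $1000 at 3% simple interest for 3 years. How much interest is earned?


Use the formula I = P x R x T / 100
P x R x T = 1000 x 3 x 3 = 9000
I = 9000 / 100 = $90

$90


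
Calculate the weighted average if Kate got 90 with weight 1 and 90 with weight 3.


Weighted sum:
1 x 90 + 3 x 90 = 360
Total weight:
1 + 3 = 4
Weighted average:
360 / 4 = 90

90


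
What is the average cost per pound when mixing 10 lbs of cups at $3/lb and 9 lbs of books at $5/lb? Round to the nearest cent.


Cost of cups:
10 x $3 = $30
Cost of books:
9 x $5 = $45
Total cost: $30 + $45 = $75
Total weight: 19 lbs
Average: $75 / 19 = $3.9473... ≈ $3.95/lb

$3.95/lb


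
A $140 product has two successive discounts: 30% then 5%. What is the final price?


First discount:
30% of $140 = $42
Price after first discount:
$140 - $42 = $98
Second discount:
5% of $98 = $4.90
Final price:
$98 - $4.90 = $93.10

$93.10


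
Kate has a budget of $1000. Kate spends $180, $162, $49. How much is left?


Add up expenses:
$180 + $162 + $49 = $391
Subtract from budget:
$1000 - $391 = $609

$609


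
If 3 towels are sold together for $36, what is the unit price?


Total cost: $36
Number of items: 3
Unit price: $36 / 3 = $12

$12


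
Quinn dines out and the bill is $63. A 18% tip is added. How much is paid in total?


Calculate the tip:
18% of $63 = $11.34
Add tip to meal cost:
$63 + $11.34 = $74.34

$74.34


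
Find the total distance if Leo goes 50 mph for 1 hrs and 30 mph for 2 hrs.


Leg 1 distance:
50 x 1 = 50 miles
Leg 2 distance:
30 x 2 = 60 miles
Total distance:
50 + 60 = 110 miles

110 miles


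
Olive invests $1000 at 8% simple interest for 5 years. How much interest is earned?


Use the formula I = P x R x T / 100
P x R x T = 1000 x 8 x 5 = 40000
I = 40000 / 100 = $400

$400


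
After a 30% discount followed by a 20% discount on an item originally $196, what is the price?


First discount:
30% of $196 = $58.80
Price after first discount:
$196 - $58.80 = $137.20
Second discount:
20% of $137.20 = $27.44
Final price:
$137.20 - $27.44 = $109.76

$109.76


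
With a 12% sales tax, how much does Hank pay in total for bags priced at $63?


Calculate the tax:
12% of $63 = $7.56
Add tax to price:
$63 + $7.56 = $70.56

$70.56


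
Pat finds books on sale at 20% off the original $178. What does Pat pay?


Calculate the discount amount:
20% of $178 = $35.60
Subtract from original:
$178 - $35.60 = $142.40

$142.40


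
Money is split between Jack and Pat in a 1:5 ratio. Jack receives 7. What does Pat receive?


Find the multiplier:
7 / 1 = 7
Apply to Pat's share:
5 x 7 = 35

35


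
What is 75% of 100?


Convert percentage to decimal:
75% = 0.75
Multiply:
100 x 0.75 = 75

75


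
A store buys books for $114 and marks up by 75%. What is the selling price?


Calculate the markup amount:
75% of $114 = $85.50
Add to cost:
$114 + $85.50 = $199.50

$199.50


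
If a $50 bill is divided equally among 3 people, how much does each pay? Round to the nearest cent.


Total bill: $50
Number of people: 3
Each pays: $50 / 3 = $16.6666... ≈ $16.67

$16.67


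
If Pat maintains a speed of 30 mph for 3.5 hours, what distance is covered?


Use the formula: distance = speed x time
Speed = 30 mph, Time = 3.5 hours
30 x 3.5 = 105 miles

105 miles


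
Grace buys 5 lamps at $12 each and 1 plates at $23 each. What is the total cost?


Cost of lamps:
5 x $12 = $60
Cost of plates:
1 x $23 = $23
Add both:
$60 + $23 = $83

$83


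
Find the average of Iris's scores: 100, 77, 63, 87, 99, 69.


Add the scores:
100 + 77 + 63 + 87 + 99 + 69 = 495
Divide by the number of tests:
495 / 6 = 82.5

82.5


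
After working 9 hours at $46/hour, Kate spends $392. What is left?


Calculate earnings:
9 x $46 = $414
Subtract spending:
$414 - $392 = $22

$22


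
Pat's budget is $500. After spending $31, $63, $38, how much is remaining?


Add up expenses:
$31 + $63 + $38 = $132
Subtract from budget:
$500 - $132 = $368

$368


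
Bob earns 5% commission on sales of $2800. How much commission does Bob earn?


Convert rate to decimal:
5% = 0.05
Multiply by sales:
$2800 x 0.05 = $140

$140


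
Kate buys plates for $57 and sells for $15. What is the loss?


Selling price = $15
Cost price = $57
Loss = cost price - selling price:
Loss = $57 - $15 = $42

$42


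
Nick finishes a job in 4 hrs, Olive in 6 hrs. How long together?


Nick's rate: 1/4 of the job per hour
Olive's rate: 1/6 of the job per hour
Combined rate: 1/4 + 1/6 = 5/12 per hour
Time = 1 / (5/12) = 12/5 = 2.4 hours

2.4 hours


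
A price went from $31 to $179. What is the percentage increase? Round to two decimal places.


Find the absolute change:
|179 - 31| = 148
Divide by original and multiply by 100:
148 / 31 x 100 = 477.4193...% ≈ 477.42%

477.42%


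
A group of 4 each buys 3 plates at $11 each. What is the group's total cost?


Cost per person:
3 x $11 = $33
Group total:
4 x $33 = $132

$132


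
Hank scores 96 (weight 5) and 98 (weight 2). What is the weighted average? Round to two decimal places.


Weighted sum:
5 x 96 + 2 x 98 = 676
Total weight:
5 + 2 = 7
Weighted average:
676 / 7 = 96.5714... ≈ 96.57

96.57


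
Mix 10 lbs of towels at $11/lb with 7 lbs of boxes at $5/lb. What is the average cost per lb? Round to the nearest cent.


Cost of towels:
10 x $11 = $110
Cost of boxes:
7 x $5 = $35
Total cost: $110 + $35 = $145
Total weight: 17 lbs
Average: $145 / 17 = $8.5294... ≈ $8.53/lb

$8.53/lb


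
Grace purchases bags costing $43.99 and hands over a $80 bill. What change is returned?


Start with the amount paid:
$80
Subtract the price:
$80 - $43.99 = $36.01

$36.01


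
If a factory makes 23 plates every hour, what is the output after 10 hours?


Production rate: 23 plates per hour
Time: 10 hours
Total: 23 x 10 = 230 plates

230 plates


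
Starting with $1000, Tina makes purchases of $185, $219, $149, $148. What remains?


Add up expenses:
$185 + $219 + $149 + $148 = $701
Subtract from budget:
$1000 - $701 = $299

$299


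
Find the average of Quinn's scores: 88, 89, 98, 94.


Add the scores:
88 + 89 + 98 + 94 = 369
Divide by the number of tests:
369 / 4 = 92.25

92.25


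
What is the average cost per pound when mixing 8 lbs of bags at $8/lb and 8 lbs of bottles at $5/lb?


Cost of bags:
8 x $8 = $64
Cost of bottles:
8 x $5 = $40
Total cost: $64 + $40 = $104
Total weight: 16 lbs
Average: $104 / 16 = $6.50/lb

$6.50/lb


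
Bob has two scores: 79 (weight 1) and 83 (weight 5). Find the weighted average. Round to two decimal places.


Weighted sum:
1 x 79 + 5 x 83 = 494
Total weight:
1 + 5 = 6
Weighted average:
494 / 6 = 82.3333... ≈ 82.33

82.33


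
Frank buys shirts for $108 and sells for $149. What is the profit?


Selling price = $149
Cost price = $108
Profit = selling price - cost price:
Profit = $149 - $108 = $41

$41


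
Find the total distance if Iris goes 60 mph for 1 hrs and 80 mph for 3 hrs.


Leg 1 distance:
60 x 1 = 60 miles
Leg 2 distance:
80 x 3 = 240 miles
Total distance:
60 + 240 = 300 miles

300 miles


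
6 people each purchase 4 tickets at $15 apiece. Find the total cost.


Cost per person:
4 x $15 = $60
Group total:
6 x $60 = $360

$360


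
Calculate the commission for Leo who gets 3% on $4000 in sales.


Convert rate to decimal:
3% = 0.03
Multiply by sales:
$4000 x 0.03 = $120

$120


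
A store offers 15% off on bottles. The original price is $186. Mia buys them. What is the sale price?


Calculate the discount amount:
15% of $186 = $27.90
Subtract from original:
$186 - $27.90 = $158.10

$158.10


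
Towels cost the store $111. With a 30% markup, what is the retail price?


Calculate the markup amount:
30% of $111 = $33.30
Add to cost:
$111 + $33.30 = $144.30

$144.30


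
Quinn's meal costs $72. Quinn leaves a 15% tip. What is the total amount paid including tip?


Calculate the tip:
15% of $72 = $10.80
Add tip to meal cost:
$72 + $10.80 = $82.80

$82.80


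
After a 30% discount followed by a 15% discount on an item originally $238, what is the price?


First discount:
30% of $238 = $71.40
Price after first discount:
$238 - $71.40 = $166.60
Second discount:
15% of $166.60 = $24.99
Final price:
$166.60 - $24.99 = $141.61

$141.61


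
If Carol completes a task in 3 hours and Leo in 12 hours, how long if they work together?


Carol's rate: 1/3 of the job per hour
Leo's rate: 1/12 of the job per hour
Combined rate: 1/3 + 1/12 = 5/12 per hour
Time = 1 / (5/12) = 12/5 = 2.4 hours

2.4 hours


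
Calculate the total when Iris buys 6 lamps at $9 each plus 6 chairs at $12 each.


Cost of lamps:
6 x $9 = $54
Cost of chairs:
6 x $12 = $72
Add both:
$54 + $72 = $126

$126


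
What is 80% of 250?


Convert percentage to decimal:
80% = 0.8
Multiply:
250 x 0.8 = 200

200


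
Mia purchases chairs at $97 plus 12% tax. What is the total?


Calculate the tax:
12% of $97 = $11.64
Add tax to price:
$97 + $11.64 = $108.64

$108.64


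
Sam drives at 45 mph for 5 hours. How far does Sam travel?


Use the formula: distance = speed x time
Speed = 45 mph, Time = 5 hours
45 x 5 = 225 miles

225 miles


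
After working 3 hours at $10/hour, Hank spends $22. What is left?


Calculate earnings:
3 x $10 = $30
Subtract spending:
$30 - $22 = $8

$8


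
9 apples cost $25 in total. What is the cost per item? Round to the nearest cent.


Total cost: $25
Number of items: 9
Unit price: $25 / 9 = $2.7777... ≈ $2.78

$2.78


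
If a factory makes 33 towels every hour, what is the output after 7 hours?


Production rate: 33 towels per hour
Time: 7 hours
Total: 33 x 7 = 231 towels

231 towels


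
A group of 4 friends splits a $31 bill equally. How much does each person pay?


Total bill: $31
Number of people: 4
Each pays: $31 / 4 = $7.75

$7.75


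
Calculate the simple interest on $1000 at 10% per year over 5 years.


Use the formula I = P x R x T / 100
P x R x T = 1000 x 10 x 5 = 50000
I = 50000 / 100 = $500

$500


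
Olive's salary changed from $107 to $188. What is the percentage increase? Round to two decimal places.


Find the absolute change:
|188 - 107| = 81
Divide by original and multiply by 100:
81 / 107 x 100 = 75.7009...% ≈ 75.7%

75.7%


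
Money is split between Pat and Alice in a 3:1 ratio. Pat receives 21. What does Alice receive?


Find the multiplier:
21 / 3 = 7
Apply to Alice's share:
1 x 7 = 7

7


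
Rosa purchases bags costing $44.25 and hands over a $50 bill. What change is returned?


Start with the amount paid:
$50
Subtract the price:
$50 - $44.25 = $5.75

$5.75


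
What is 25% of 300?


Convert percentage to decimal:
25% = 0.25
Multiply:
300 x 0.25 = 75

75


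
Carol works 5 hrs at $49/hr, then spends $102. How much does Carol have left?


Calculate earnings:
5 x $49 = $245
Subtract spending:
$245 - $102 = $143

$143


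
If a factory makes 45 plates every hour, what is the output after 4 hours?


Production rate: 45 plates per hour
Time: 4 hours
Total: 45 x 4 = 180 plates

180 plates


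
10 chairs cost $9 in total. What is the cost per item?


Total cost: $9
Number of items: 10
Unit price: $9 / 10 = $0.90

$0.90


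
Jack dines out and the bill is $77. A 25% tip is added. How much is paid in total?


Calculate the tip:
25% of $77 = $19.25
Add tip to meal cost:
$77 + $19.25 = $96.25

$96.25


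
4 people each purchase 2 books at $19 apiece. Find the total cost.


Cost per person:
2 x $19 = $38
Group total:
4 x $38 = $152

$152


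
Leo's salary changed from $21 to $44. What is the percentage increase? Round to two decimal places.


Find the absolute change:
|44 - 21| = 23
Divide by original and multiply by 100:
23 / 21 x 100 = 109.5238...% ≈ 109.52%

109.52%


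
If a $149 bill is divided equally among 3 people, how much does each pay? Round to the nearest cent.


Total bill: $149
Number of people: 3
Each pays: $149 / 3 = $49.6666... ≈ $49.67

$49.67


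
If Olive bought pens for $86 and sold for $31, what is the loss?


Selling price = $31
Cost price = $86
Loss = cost price - selling price:
Loss = $86 - $31 = $55

$55


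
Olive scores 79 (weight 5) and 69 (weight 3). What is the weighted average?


Weighted sum:
5 x 79 + 3 x 69 = 602
Total weight:
5 + 3 = 8
Weighted average:
602 / 8 = 75.25

75.25


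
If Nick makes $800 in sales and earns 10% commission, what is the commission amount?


Convert rate to decimal:
10% = 0.1
Multiply by sales:
$800 x 0.1 = $80

$80


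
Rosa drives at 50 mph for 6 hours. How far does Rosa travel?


Use the formula: distance = speed x time
Speed = 50 mph, Time = 6 hours
50 x 6 = 300 miles

300 miles


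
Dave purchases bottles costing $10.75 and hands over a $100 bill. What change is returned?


Start with the amount paid:
$100
Subtract the price:
$100 - $10.75 = $89.25

$89.25


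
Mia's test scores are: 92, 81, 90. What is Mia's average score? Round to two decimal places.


Add the scores:
92 + 81 + 90 = 263
Divide by the number of tests:
263 / 3 = 87.6666... ≈ 87.67

87.67


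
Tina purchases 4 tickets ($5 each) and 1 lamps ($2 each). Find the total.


Cost of tickets:
4 x $5 = $20
Cost of lamps:
1 x $2 = $2
Add both:
$20 + $2 = $22

$22


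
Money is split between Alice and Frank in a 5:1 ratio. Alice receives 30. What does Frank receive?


Find the multiplier:
30 / 5 = 6
Apply to Frank's share:
1 x 6 = 6

6


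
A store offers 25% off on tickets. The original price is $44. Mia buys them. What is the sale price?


Calculate the discount amount:
25% of $44 = $11
Subtract from original:
$44 - $11 = $33

$33


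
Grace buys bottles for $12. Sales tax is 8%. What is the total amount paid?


Calculate the tax:
8% of $12 = $0.96
Add tax to price:
$12 + $0.96 = $12.96

$12.96


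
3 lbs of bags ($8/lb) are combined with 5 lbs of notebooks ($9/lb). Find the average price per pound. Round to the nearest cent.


Cost of bags:
3 x $8 = $24
Cost of notebooks:
5 x $9 = $45
Total cost: $24 + $45 = $69
Total weight: 8 lbs
Average: $69 / 8 = $8.625 ≈ $8.63/lb

$8.63/lb


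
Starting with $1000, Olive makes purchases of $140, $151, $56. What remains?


Add up expenses:
$140 + $151 + $56 = $347
Subtract from budget:
$1000 - $347 = $653

$653


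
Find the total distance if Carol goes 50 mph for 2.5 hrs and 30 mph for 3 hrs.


Leg 1 distance:
50 x 2.5 = 125 miles
Leg 2 distance:
30 x 3 = 90 miles
Total distance:
125 + 90 = 215 miles

215 miles


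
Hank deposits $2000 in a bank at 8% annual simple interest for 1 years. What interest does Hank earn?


Use the formula I = P x R x T / 100
P x R x T = 2000 x 8 x 1 = 16000
I = 16000 / 100 = $160

$160


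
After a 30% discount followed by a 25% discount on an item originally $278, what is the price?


First discount:
30% of $278 = $83.40
Price after first discount:
$278 - $83.40 = $194.60
Second discount:
25% of $194.60 = $48.65
Final price:
$194.60 - $48.65 = $145.95

$145.95


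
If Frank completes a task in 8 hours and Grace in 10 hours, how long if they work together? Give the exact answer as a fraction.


Frank's rate: 1/8 of the job per hour
Grace's rate: 1/10 of the job per hour
Combined rate: 1/8 + 1/10 = 9/40 per hour
Time = 1 / (9/40) = 40/9 hours (≈ 4.44 hours)

40/9 hours


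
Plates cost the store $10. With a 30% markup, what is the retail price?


Calculate the markup amount:
30% of $10 = $3
Add to cost:
$10 + $3 = $13

$13


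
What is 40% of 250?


Convert percentage to decimal:
40% = 0.4
Multiply:
250 x 0.4 = 100

100


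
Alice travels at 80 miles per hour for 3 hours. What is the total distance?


Use the formula: distance = speed x time
Speed = 80 mph, Time = 3 hours
80 x 3 = 240 miles

240 miles


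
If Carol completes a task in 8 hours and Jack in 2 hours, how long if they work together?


Carol's rate: 1/8 of the job per hour
Jack's rate: 1/2 of the job per hour
Combined rate: 1/8 + 1/2 = 5/8 per hour
Time = 1 / (5/8) = 8/5 = 1.6 hours

1.6 hours


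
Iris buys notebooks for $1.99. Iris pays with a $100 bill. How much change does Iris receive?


Start with the amount paid:
$100
Subtract the price:
$100 - $1.99 = $98.01

$98.01


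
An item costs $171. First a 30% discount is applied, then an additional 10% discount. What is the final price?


First discount:
30% of $171 = $51.30
Price after first discount:
$171 - $51.30 = $119.70
Second discount:
10% of $119.70 = $11.97
Final price:
$119.70 - $11.97 = $107.73

$107.73


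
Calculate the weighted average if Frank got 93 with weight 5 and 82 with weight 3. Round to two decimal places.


Weighted sum:
5 x 93 + 3 x 82 = 711
Total weight:
5 + 3 = 8
Weighted average:
711 / 8 = 88.875 ≈ 88.88

88.88


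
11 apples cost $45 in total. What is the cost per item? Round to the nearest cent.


Total cost: $45
Number of items: 11
Unit price: $45 / 11 = $4.0909... ≈ $4.09

$4.09


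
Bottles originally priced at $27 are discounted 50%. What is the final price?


Calculate the discount amount:
50% of $27 = $13.50
Subtract from original:
$27 - $13.50 = $13.50

$13.50


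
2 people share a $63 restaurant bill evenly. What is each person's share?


Total bill: $63
Number of people: 2
Each pays: $63 / 2 = $31.50

$31.50


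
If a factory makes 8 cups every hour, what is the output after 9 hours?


Production rate: 8 cups per hour
Time: 9 hours
Total: 8 x 9 = 72 cups

72 cups


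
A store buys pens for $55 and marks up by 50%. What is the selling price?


Calculate the markup amount:
50% of $55 = $27.50
Add to cost:
$55 + $27.50 = $82.50

$82.50


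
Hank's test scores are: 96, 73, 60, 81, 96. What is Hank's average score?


Add the scores:
96 + 73 + 60 + 81 + 96 = 406
Divide by the number of tests:
406 / 5 = 81.2

81.2


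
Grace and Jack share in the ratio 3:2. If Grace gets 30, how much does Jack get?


Find the multiplier:
30 / 3 = 10
Apply to Jack's share:
2 x 10 = 20

20


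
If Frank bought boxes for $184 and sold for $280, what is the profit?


Selling price = $280
Cost price = $184
Profit = selling price - cost price:
Profit = $280 - $184 = $96

$96


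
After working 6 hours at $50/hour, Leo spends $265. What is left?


Calculate earnings:
6 x $50 = $300
Subtract spending:
$300 - $265 = $35

$35


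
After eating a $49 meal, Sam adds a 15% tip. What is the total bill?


Calculate the tip:
15% of $49 = $7.35
Add tip to meal cost:
$49 + $7.35 = $56.35

$56.35


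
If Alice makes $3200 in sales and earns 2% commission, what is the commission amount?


Convert rate to decimal:
2% = 0.02
Multiply by sales:
$3200 x 0.02 = $64

$64


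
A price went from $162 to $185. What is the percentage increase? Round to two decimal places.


Find the absolute change:
|185 - 162| = 23
Divide by original and multiply by 100:
23 / 162 x 100 = 14.1975...% ≈ 14.2%

14.2%


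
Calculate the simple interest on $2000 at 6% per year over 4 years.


Use the formula I = P x R x T / 100
P x R x T = 2000 x 6 x 4 = 48000
I = 48000 / 100 = $480

$480


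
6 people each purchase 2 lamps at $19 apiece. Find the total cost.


Cost per person:
2 x $19 = $38
Group total:
6 x $38 = $228

$228


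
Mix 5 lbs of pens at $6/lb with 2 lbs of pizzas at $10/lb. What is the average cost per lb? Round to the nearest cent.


Cost of pens:
5 x $6 = $30
Cost of pizzas:
2 x $10 = $20
Total cost: $30 + $20 = $50
Total weight: 7 lbs
Average: $50 / 7 = $7.1428... ≈ $7.14/lb

$7.14/lb


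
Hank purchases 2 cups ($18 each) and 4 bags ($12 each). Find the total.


Cost of cups:
2 x $18 = $36
Cost of bags:
4 x $12 = $48
Add both:
$36 + $48 = $84

$84


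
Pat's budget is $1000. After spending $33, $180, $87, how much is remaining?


Add up expenses:
$33 + $180 + $87 = $300
Subtract from budget:
$1000 - $300 = $700

$700


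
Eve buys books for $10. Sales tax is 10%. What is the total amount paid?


Calculate the tax:
10% of $10 = $1
Add tax to price:
$10 + $1 = $11

$11


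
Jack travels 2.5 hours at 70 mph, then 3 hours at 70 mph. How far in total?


Leg 1 distance:
70 x 2.5 = 175 miles
Leg 2 distance:
70 x 3 = 210 miles
Total distance:
175 + 210 = 385 miles

385 miles


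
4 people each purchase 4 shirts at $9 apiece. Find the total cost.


Cost per person:
4 x $9 = $36
Group total:
4 x $36 = $144

$144


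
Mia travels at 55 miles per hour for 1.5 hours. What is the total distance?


Use the formula: distance = speed x time
Speed = 55 mph, Time = 1.5 hours
55 x 1.5 = 82.5 miles

82.5 miles


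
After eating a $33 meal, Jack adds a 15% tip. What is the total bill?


Calculate the tip:
15% of $33 = $4.95
Add tip to meal cost:
$33 + $4.95 = $37.95

$37.95


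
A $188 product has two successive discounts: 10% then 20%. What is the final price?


First discount:
10% of $188 = $18.80
Price after first discount:
$188 - $18.80 = $169.20
Second discount:
20% of $169.20 = $33.84
Final price:
$169.20 - $33.84 = $135.36

$135.36


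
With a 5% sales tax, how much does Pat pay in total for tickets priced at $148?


Calculate the tax:
5% of $148 = $7.40
Add tax to price:
$148 + $7.40 = $155.40

$155.40


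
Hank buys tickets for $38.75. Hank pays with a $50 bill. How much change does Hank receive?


Start with the amount paid:
$50
Subtract the price:
$50 - $38.75 = $11.25

$11.25


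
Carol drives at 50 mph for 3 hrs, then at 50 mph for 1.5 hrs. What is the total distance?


Leg 1 distance:
50 x 3 = 150 miles
Leg 2 distance:
50 x 1.5 = 75 miles
Total distance:
150 + 75 = 225 miles

225 miles


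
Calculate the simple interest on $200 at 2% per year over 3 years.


Use the formula I = P x R x T / 100
P x R x T = 200 x 2 x 3 = 1200
I = 1200 / 100 = $12

$12


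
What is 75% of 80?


Convert percentage to decimal:
75% = 0.75
Multiply:
80 x 0.75 = 60

60


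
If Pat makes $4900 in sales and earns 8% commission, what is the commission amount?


Convert rate to decimal:
8% = 0.08
Multiply by sales:
$4900 x 0.08 = $392

$392


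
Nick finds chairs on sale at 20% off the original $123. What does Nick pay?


Calculate the discount amount:
20% of $123 = $24.60
Subtract from original:
$123 - $24.60 = $98.40

$98.40


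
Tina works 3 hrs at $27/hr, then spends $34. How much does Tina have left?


Calculate earnings:
3 x $27 = $81
Subtract spending:
$81 - $34 = $47

$47


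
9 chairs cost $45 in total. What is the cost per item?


Total cost: $45
Number of items: 9
Unit price: $45 / 9 = $5

$5


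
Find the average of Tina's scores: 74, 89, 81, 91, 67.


Add the scores:
74 + 89 + 81 + 91 + 67 = 402
Divide by the number of tests:
402 / 5 = 80.4

80.4


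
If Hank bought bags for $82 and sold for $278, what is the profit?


Selling price = $278
Cost price = $82
Profit = selling price - cost price:
Profit = $278 - $82 = $196

$196


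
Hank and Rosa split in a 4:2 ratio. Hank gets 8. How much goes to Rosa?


Find the multiplier:
8 / 4 = 2
Apply to Rosa's share:
2 x 2 = 4

4


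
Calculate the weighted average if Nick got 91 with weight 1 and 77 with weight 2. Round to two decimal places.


Weighted sum:
1 x 91 + 2 x 77 = 245
Total weight:
1 + 2 = 3
Weighted average:
245 / 3 = 81.6666... ≈ 81.67

81.67


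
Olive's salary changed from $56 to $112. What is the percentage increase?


Find the absolute change:
|112 - 56| = 56
Divide by original and multiply by 100:
56 / 56 x 100 = 100%

100%


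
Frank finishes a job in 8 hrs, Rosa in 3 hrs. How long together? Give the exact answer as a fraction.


Frank's rate: 1/8 of the job per hour
Rosa's rate: 1/3 of the job per hour
Combined rate: 1/8 + 1/3 = 11/24 per hour
Time = 1 / (11/24) = 24/11 hours (≈ 2.18 hours)

24/11 hours


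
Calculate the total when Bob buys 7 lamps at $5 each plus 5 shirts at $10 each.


Cost of lamps:
7 x $5 = $35
Cost of shirts:
5 x $10 = $50
Add both:
$35 + $50 = $85

$85


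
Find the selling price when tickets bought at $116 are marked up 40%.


Calculate the markup amount:
40% of $116 = $46.40
Add to cost:
$116 + $46.40 = $162.40

$162.40


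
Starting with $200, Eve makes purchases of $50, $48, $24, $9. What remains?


Add up expenses:
$50 + $48 + $24 + $9 = $131
Subtract from budget:
$200 - $131 = $69

$69


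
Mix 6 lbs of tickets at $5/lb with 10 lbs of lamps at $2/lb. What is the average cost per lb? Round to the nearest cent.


Cost of tickets:
6 x $5 = $30
Cost of lamps:
10 x $2 = $20
Total cost: $30 + $20 = $50
Total weight: 16 lbs
Average: $50 / 16 = $3.125 ≈ $3.13/lb

$3.13/lb


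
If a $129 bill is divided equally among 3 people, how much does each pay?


Total bill: $129
Number of people: 3
Each pays: $129 / 3 = $43

$43


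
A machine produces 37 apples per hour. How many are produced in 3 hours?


Production rate: 37 apples per hour
Time: 3 hours
Total: 37 x 3 = 111 apples

111 apples


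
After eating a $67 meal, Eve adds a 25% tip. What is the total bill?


Calculate the tip:
25% of $67 = $16.75
Add tip to meal cost:
$67 + $16.75 = $83.75

$83.75


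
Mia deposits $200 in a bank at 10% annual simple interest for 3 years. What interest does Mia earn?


Use the formula I = P x R x T / 100
P x R x T = 200 x 10 x 3 = 6000
I = 6000 / 100 = $60

$60


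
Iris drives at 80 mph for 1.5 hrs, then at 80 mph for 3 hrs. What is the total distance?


Leg 1 distance:
80 x 1.5 = 120 miles
Leg 2 distance:
80 x 3 = 240 miles
Total distance:
120 + 240 = 360 miles

360 miles


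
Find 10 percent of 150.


Convert percentage to decimal:
10% = 0.1
Multiply:
150 x 0.1 = 15

15


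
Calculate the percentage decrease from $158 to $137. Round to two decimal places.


Find the absolute change:
|137 - 158| = 21
Divide by original and multiply by 100:
21 / 158 x 100 = 13.2911...% ≈ 13.29%

13.29%


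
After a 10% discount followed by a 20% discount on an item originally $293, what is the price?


First discount:
10% of $293 = $29.30
Price after first discount:
$293 - $29.30 = $263.70
Second discount:
20% of $263.70 = $52.74
Final price:
$263.70 - $52.74 = $210.96

$210.96


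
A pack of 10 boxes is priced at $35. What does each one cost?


Total cost: $35
Number of items: 10
Unit price: $35 / 10 = $3.50

$3.50


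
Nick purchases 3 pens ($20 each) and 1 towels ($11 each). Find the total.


Cost of pens:
3 x $20 = $60
Cost of towels:
1 x $11 = $11
Add both:
$60 + $11 = $71

$71


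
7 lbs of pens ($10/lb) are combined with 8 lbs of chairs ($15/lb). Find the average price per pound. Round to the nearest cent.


Cost of pens:
7 x $10 = $70
Cost of chairs:
8 x $15 = $120
Total cost: $70 + $120 = $190
Total weight: 15 lbs
Average: $190 / 15 = $12.6666... ≈ $12.67/lb

$12.67/lb


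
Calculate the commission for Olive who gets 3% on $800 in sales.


Convert rate to decimal:
3% = 0.03
Multiply by sales:
$800 x 0.03 = $24

$24


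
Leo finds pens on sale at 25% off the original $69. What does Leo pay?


Calculate the discount amount:
25% of $69 = $17.25
Subtract from original:
$69 - $17.25 = $51.75

$51.75


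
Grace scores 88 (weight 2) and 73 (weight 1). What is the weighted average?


Weighted sum:
2 x 88 + 1 x 73 = 249
Total weight:
2 + 1 = 3
Weighted average:
249 / 3 = 83

83


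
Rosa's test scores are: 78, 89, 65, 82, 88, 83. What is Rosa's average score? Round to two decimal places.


Add the scores:
78 + 89 + 65 + 82 + 88 + 83 = 485
Divide by the number of tests:
485 / 6 = 80.8333... ≈ 80.83

80.83


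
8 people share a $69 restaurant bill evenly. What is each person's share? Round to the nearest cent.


Total bill: $69
Number of people: 8
Each pays: $69 / 8 = $8.625 ≈ $8.63

$8.63


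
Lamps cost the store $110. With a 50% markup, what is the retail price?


Calculate the markup amount:
50% of $110 = $55
Add to cost:
$110 + $55 = $165

$165


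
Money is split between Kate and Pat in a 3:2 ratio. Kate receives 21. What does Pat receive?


Find the multiplier:
21 / 3 = 7
Apply to Pat's share:
2 x 7 = 14

14


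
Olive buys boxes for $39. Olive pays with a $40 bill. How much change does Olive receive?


Start with the amount paid:
$40
Subtract the price:
$40 - $39 = $1

$1


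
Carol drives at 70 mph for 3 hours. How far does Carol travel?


Use the formula: distance = speed x time
Speed = 70 mph, Time = 3 hours
70 x 3 = 210 miles

210 miles


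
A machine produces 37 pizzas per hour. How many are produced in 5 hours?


Production rate: 37 pizzas per hour
Time: 5 hours
Total: 37 x 5 = 185 pizzas

185 pizzas
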